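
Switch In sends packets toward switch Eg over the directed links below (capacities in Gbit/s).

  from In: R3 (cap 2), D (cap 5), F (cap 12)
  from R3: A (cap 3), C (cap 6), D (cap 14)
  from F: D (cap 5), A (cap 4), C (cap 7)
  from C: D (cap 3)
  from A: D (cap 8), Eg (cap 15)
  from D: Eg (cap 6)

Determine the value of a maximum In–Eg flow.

12

Augment In→D→Eg: bottleneck 5, flow now 5.
Augment In→R3→A→Eg: bottleneck 2, flow now 7.
Augment In→F→A→Eg: bottleneck 4, flow now 11.
Augment In→F→D→Eg: bottleneck 1, flow now 12.
No augmenting path remains; maximum flow = 12.
In the residual graph, reachable from In: {In, F, C, D}.
Min-cut edges: In→R3 (2), F→A (4), D→Eg (6); capacity 2 + 4 + 6 = 12.
This cut is saturated, so no flow can exceed 12.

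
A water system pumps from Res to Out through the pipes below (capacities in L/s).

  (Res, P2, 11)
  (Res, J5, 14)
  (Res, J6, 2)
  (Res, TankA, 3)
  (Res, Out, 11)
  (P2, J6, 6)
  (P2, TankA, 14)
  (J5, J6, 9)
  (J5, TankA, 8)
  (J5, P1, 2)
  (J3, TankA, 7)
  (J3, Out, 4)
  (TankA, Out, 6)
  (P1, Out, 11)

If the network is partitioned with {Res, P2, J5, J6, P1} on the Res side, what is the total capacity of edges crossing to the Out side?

47

Edges leaving {Res, P2, J5, J6, P1}: Res→TankA (3), Res→Out (11), P2→TankA (14), J5→TankA (8), P1→Out (11).
Cut capacity = 3 + 11 + 14 + 8 + 11 = 47.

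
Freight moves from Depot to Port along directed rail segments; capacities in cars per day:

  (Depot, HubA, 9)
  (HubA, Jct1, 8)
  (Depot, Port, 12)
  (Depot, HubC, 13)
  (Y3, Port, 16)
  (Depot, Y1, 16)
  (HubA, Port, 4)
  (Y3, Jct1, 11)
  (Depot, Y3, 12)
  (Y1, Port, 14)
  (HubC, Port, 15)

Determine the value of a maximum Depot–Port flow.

55

Augment Depot→Port: bottleneck 12, flow now 12.
Augment Depot→HubA→Port: bottleneck 4, flow now 16.
Augment Depot→HubC→Port: bottleneck 13, flow now 29.
Augment Depot→Y3→Port: bottleneck 12, flow now 41.
Augment Depot→Y1→Port: bottleneck 14, flow now 55.
No augmenting path remains; maximum flow = 55.
In the residual graph, reachable from Depot: {Depot, HubA, Jct1, Y1}.
Min-cut edges: Depot→HubC (13), Depot→Y3 (12), Depot→Port (12), HubA→Port (4), Y1→Port (14); capacity 13 + 12 + 12 + 4 + 14 = 55.
This cut is saturated, so no flow can exceed 55.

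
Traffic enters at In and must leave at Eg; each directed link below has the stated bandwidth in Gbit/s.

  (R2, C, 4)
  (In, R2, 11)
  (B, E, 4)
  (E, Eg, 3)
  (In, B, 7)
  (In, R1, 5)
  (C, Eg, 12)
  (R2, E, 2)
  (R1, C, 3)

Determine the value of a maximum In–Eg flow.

Augment In→R2→C→Eg: bottleneck 4, flow now 4.
Augment In→R2→E→Eg: bottleneck 2, flow now 6.
Augment In→R1→C→Eg: bottleneck 3, flow now 9.
Augment In→B→E→Eg: bottleneck 1, flow now 10.
No augmenting path remains; maximum flow = 10.
In the residual graph, reachable from In: {In, R2, R1, B, E}.
Min-cut edges: R2→C (4), R1→C (3), E→Eg (3); capacity 4 + 3 + 3 = 10.
This cut is saturated, so no flow can exceed 10.

10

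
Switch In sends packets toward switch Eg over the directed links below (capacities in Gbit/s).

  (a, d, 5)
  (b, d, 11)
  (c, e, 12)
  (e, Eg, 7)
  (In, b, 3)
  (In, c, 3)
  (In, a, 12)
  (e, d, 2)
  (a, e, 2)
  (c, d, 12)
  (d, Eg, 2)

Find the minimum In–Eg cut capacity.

7

Augment In→a→d→Eg: bottleneck 2, flow now 2.
Augment In→a→e→Eg: bottleneck 2, flow now 4.
Augment In→c→e→Eg: bottleneck 3, flow now 7.
No augmenting path remains; maximum flow = 7.
By max-flow min-cut, the minimum cut capacity equals the max flow.
In the residual graph, reachable from In: {In, a, b, d}.
Min-cut edges: In→c (3), a→e (2), d→Eg (2); capacity 3 + 2 + 2 = 7.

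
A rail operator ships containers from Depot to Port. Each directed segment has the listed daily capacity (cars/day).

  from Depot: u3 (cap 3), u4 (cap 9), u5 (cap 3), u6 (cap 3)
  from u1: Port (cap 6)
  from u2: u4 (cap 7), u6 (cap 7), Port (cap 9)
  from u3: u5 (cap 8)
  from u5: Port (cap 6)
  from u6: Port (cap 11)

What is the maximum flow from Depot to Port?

9

Augment Depot→u5→Port: bottleneck 3, flow now 3.
Augment Depot→u6→Port: bottleneck 3, flow now 6.
Augment Depot→u3→u5→Port: bottleneck 3, flow now 9.
No augmenting path remains; maximum flow = 9.
In the residual graph, reachable from Depot: {Depot, u4}.
Min-cut edges: Depot→u3 (3), Depot→u5 (3), Depot→u6 (3); capacity 3 + 3 + 3 = 9.
This cut is saturated, so no flow can exceed 9.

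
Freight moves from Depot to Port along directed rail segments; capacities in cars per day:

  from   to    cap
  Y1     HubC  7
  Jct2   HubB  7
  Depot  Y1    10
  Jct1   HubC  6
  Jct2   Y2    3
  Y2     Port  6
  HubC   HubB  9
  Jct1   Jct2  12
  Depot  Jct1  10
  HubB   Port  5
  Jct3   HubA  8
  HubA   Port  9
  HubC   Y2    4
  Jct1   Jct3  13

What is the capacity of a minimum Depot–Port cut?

17

Augment Depot→Jct1→Jct3→HubA→Port: bottleneck 8, flow now 8.
Augment Depot→Jct1→Jct2→HubB→Port: bottleneck 2, flow now 10.
Augment Depot→Y1→HubC→HubB→Port: bottleneck 3, flow now 13.
Augment Depot→Y1→HubC→Y2→Port: bottleneck 4, flow now 17.
No augmenting path remains; maximum flow = 17.
By max-flow min-cut, the minimum cut capacity equals the max flow.
In the residual graph, reachable from Depot: {Depot, Y1}.
Min-cut edges: Depot→Jct1 (10), Y1→HubC (7); capacity 10 + 7 = 17.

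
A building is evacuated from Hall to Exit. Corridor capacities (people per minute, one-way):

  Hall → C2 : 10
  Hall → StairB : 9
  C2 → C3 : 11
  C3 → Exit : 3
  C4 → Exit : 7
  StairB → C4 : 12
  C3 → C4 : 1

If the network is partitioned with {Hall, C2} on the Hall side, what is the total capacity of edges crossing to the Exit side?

Edges leaving {Hall, C2}: Hall→StairB (9), C2→C3 (11).
Cut capacity = 9 + 11 = 20.

20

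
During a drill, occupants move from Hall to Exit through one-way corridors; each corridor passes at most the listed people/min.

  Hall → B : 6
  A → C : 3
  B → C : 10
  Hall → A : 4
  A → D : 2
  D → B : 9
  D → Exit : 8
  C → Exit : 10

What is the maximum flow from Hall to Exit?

10

Augment Hall→A→C→Exit: bottleneck 3, flow now 3.
Augment Hall→A→D→Exit: bottleneck 1, flow now 4.
Augment Hall→B→C→Exit: bottleneck 6, flow now 10.
No augmenting path remains; maximum flow = 10.
In the residual graph, reachable from Hall: {Hall}.
Min-cut edges: Hall→A (4), Hall→B (6); capacity 4 + 6 = 10.
This cut is saturated, so no flow can exceed 10.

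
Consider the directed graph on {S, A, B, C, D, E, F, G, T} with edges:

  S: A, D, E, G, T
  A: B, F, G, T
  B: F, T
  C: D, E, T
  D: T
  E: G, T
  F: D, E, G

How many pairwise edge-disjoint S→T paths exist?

4

Assign every edge capacity 1; by Menger, the answer equals the max flow.
Path S→T (+1); total 1.
Path S→A→T (+1); total 2.
Path S→D→T (+1); total 3.
Path S→E→T (+1); total 4.
No residual S→T path; max flow = 4.
Certifying cut of size 4: {S→A, S→D, S→E, S→T}.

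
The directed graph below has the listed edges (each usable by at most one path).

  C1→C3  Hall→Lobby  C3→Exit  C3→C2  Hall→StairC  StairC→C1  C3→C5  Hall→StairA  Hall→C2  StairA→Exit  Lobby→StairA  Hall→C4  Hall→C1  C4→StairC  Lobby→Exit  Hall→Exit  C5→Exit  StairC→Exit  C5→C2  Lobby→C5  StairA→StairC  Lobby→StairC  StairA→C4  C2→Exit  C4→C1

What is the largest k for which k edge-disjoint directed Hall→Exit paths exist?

Assign every edge capacity 1; by Menger, the answer equals the max flow.
Path Hall→Exit (+1); total 1.
Path Hall→Lobby→Exit (+1); total 2.
Path Hall→StairA→Exit (+1); total 3.
Path Hall→C2→Exit (+1); total 4.
Path Hall→StairC→Exit (+1); total 5.
Path Hall→C1→C3→Exit (+1); total 6.
No residual Hall→Exit path; max flow = 6.
Certifying cut of size 6: {C1→C3, Hall→C2, Hall→Exit, Hall→Lobby, Hall→StairA, StairC→Exit}.

6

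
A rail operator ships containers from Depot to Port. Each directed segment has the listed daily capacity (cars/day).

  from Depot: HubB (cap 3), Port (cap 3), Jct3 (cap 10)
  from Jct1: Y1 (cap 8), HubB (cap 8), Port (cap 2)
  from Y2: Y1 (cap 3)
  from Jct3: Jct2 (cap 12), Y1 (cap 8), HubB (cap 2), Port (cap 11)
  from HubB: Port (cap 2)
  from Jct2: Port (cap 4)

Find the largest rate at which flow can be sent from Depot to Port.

Augment Depot→Port: bottleneck 3, flow now 3.
Augment Depot→Jct3→Port: bottleneck 10, flow now 13.
Augment Depot→HubB→Port: bottleneck 2, flow now 15.
No augmenting path remains; maximum flow = 15.
In the residual graph, reachable from Depot: {Depot, HubB}.
Min-cut edges: Depot→Jct3 (10), Depot→Port (3), HubB→Port (2); capacity 10 + 3 + 2 = 15.
This cut is saturated, so no flow can exceed 15.

15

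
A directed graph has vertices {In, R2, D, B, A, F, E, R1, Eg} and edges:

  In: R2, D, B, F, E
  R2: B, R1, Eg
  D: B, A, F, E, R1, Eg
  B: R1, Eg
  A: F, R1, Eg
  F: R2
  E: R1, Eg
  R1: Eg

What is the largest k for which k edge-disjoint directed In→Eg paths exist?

Assign every edge capacity 1; by Menger, the answer equals the max flow.
Path In→R2→Eg (+1); total 1.
Path In→D→Eg (+1); total 2.
Path In→B→Eg (+1); total 3.
Path In→E→Eg (+1); total 4.
Path In→F→R2→R1→Eg (+1); total 5.
No residual In→Eg path; max flow = 5.
Certifying cut of size 5: {In→B, In→D, In→E, In→F, In→R2}.

5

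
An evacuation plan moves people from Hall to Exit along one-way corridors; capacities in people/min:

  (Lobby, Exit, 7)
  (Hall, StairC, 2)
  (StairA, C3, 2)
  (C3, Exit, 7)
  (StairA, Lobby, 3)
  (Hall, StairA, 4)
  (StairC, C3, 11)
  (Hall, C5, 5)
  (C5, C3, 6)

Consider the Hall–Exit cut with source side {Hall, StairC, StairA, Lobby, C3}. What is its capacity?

Edges leaving {Hall, StairC, StairA, Lobby, C3}: Hall→C5 (5), Lobby→Exit (7), C3→Exit (7).
Cut capacity = 5 + 7 + 7 = 19.

19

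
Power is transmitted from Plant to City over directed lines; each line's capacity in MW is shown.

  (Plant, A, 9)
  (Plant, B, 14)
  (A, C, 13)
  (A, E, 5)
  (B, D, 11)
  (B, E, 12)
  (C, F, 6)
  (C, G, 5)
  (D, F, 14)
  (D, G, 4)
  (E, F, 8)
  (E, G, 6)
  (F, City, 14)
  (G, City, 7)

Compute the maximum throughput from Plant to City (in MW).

Augment Plant→A→C→F→City: bottleneck 6, flow now 6.
Augment Plant→A→C→G→City: bottleneck 3, flow now 9.
Augment Plant→B→D→F→City: bottleneck 8, flow now 17.
Augment Plant→B→D→G→City: bottleneck 3, flow now 20.
Augment Plant→B→E→G→City: bottleneck 1, flow now 21.
No augmenting path remains; maximum flow = 21.
In the residual graph, reachable from Plant: {Plant, A, B, C, D, E, F, G}.
Min-cut edges: F→City (14), G→City (7); capacity 14 + 7 = 21.
This cut is saturated, so no flow can exceed 21.

21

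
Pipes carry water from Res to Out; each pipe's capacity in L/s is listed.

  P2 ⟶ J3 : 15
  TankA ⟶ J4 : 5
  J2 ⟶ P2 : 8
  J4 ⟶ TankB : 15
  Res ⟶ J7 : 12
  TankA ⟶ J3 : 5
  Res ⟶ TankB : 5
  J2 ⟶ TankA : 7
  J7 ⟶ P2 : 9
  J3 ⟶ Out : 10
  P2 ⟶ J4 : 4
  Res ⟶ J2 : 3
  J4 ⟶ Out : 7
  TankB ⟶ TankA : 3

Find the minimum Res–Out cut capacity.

15

Augment Res→J7→P2→J4→Out: bottleneck 4, flow now 4.
Augment Res→J7→P2→J3→Out: bottleneck 5, flow now 9.
Augment Res→TankB→TankA→J4→Out: bottleneck 3, flow now 12.
Augment Res→J2→P2→J3→Out: bottleneck 3, flow now 15.
No augmenting path remains; maximum flow = 15.
By max-flow min-cut, the minimum cut capacity equals the max flow.
In the residual graph, reachable from Res: {Res, J7, TankB}.
Min-cut edges: Res→J2 (3), J7→P2 (9), TankB→TankA (3); capacity 3 + 9 + 3 = 15.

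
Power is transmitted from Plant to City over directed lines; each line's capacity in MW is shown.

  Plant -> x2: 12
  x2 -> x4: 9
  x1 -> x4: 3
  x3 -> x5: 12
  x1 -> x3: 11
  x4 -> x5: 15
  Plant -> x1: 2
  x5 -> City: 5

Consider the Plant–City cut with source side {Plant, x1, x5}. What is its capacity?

Edges leaving {Plant, x1, x5}: Plant→x2 (12), x1→x3 (11), x1→x4 (3), x5→City (5).
Cut capacity = 12 + 11 + 3 + 5 = 31.

31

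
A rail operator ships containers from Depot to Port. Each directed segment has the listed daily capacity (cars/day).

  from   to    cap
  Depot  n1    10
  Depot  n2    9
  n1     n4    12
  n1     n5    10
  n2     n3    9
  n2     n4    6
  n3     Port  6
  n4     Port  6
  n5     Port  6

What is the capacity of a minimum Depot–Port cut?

Augment Depot→n1→n4→Port: bottleneck 6, flow now 6.
Augment Depot→n1→n5→Port: bottleneck 4, flow now 10.
Augment Depot→n2→n3→Port: bottleneck 6, flow now 16.
Augment Depot→n2→n4→n1→n5→Port: bottleneck 2, flow now 18. (uses reverse residual edge)
No augmenting path remains; maximum flow = 18.
By max-flow min-cut, the minimum cut capacity equals the max flow.
In the residual graph, reachable from Depot: {Depot, n1, n2, n3, n4, n5}.
Min-cut edges: n3→Port (6), n4→Port (6), n5→Port (6); capacity 6 + 6 + 6 = 18.

18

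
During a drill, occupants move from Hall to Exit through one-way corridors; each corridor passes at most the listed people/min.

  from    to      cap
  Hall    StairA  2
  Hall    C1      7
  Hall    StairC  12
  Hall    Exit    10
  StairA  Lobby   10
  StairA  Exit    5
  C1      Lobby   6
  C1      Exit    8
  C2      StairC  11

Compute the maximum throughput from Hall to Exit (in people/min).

Augment Hall→Exit: bottleneck 10, flow now 10.
Augment Hall→StairA→Exit: bottleneck 2, flow now 12.
Augment Hall→C1→Exit: bottleneck 7, flow now 19.
No augmenting path remains; maximum flow = 19.
In the residual graph, reachable from Hall: {Hall, StairC}.
Min-cut edges: Hall→StairA (2), Hall→C1 (7), Hall→Exit (10); capacity 2 + 7 + 10 = 19.
This cut is saturated, so no flow can exceed 19.

19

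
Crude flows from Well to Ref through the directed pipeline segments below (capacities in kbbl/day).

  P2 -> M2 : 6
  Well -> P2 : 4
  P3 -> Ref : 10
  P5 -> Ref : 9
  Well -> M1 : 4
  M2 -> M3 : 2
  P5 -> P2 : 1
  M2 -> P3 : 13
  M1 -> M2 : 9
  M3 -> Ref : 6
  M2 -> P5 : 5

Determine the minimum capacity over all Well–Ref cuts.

8

Augment Well→M1→M2→M3→Ref: bottleneck 2, flow now 2.
Augment Well→M1→M2→P5→Ref: bottleneck 2, flow now 4.
Augment Well→P2→M2→P5→Ref: bottleneck 3, flow now 7.
Augment Well→P2→M2→P3→Ref: bottleneck 1, flow now 8.
No augmenting path remains; maximum flow = 8.
By max-flow min-cut, the minimum cut capacity equals the max flow.
In the residual graph, reachable from Well: {Well}.
Min-cut edges: Well→M1 (4), Well→P2 (4); capacity 4 + 4 = 8.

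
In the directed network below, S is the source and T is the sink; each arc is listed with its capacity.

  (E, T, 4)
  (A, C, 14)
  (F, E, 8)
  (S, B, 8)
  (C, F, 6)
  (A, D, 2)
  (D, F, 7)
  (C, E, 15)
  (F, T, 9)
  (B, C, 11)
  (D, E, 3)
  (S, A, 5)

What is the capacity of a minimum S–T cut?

Augment S→A→C→E→T: bottleneck 4, flow now 4.
Augment S→A→C→F→T: bottleneck 1, flow now 5.
Augment S→B→C→F→T: bottleneck 5, flow now 10.
Augment S→B→C→A→D→F→T: bottleneck 2, flow now 12. (uses reverse residual edge)
No augmenting path remains; maximum flow = 12.
By max-flow min-cut, the minimum cut capacity equals the max flow.
In the residual graph, reachable from S: {S, A, B, C, E}.
Min-cut edges: A→D (2), C→F (6), E→T (4); capacity 2 + 6 + 4 = 12.

12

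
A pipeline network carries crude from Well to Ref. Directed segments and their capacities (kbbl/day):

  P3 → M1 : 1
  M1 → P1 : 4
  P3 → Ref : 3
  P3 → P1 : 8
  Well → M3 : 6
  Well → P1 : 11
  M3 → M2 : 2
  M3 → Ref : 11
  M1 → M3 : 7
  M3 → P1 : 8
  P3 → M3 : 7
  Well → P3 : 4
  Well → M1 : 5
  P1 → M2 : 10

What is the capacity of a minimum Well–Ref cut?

14

Augment Well→P3→Ref: bottleneck 3, flow now 3.
Augment Well→M3→Ref: bottleneck 6, flow now 9.
Augment Well→M1→M3→Ref: bottleneck 5, flow now 14.
No augmenting path remains; maximum flow = 14.
By max-flow min-cut, the minimum cut capacity equals the max flow.
In the residual graph, reachable from Well: {Well, M1, P3, M3, P1, M2}.
Min-cut edges: P3→Ref (3), M3→Ref (11); capacity 3 + 11 = 14.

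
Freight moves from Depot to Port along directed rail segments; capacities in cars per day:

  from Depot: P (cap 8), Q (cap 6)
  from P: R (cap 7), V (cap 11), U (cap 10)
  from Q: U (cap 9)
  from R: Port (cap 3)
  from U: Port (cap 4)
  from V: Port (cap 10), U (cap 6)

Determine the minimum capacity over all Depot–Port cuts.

Augment Depot→P→R→Port: bottleneck 3, flow now 3.
Augment Depot→P→U→Port: bottleneck 4, flow now 7.
Augment Depot→P→V→Port: bottleneck 1, flow now 8.
Augment Depot→Q→U→P→V→Port: bottleneck 4, flow now 12. (uses reverse residual edge)
No augmenting path remains; maximum flow = 12.
By max-flow min-cut, the minimum cut capacity equals the max flow.
In the residual graph, reachable from Depot: {Depot, Q, U}.
Min-cut edges: Depot→P (8), U→Port (4); capacity 8 + 4 = 12.

12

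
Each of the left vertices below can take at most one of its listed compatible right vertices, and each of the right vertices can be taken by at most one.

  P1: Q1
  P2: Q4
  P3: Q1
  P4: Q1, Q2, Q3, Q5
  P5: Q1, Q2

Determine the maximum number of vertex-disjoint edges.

Unit-capacity flow: source→left, listed edges, right→sink; max matching = max flow.
Augmenting path P1→Q1 (+1); matched 1.
Augmenting path P2→Q4 (+1); matched 2.
Augmenting path P4→Q2 (+1); matched 3.
Augmenting path P5→Q2→P4→Q3 (+1); matched 4.
No augmenting path remains; maximum matching = 4.
König certificate: {P2, P4, P5, Q1} is a vertex cover of size 4 (every listed pair touches it), so no matching can be larger.

4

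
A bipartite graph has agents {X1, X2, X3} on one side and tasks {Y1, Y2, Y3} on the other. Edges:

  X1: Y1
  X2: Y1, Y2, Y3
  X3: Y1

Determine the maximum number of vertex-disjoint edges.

2

Unit-capacity flow: source→left, listed edges, right→sink; max matching = max flow.
Augmenting path X1→Y1 (+1); matched 1.
Augmenting path X2→Y2 (+1); matched 2.
No augmenting path remains; maximum matching = 2.
König certificate: {X2, Y1} is a vertex cover of size 2 (every listed pair touches it), so no matching can be larger.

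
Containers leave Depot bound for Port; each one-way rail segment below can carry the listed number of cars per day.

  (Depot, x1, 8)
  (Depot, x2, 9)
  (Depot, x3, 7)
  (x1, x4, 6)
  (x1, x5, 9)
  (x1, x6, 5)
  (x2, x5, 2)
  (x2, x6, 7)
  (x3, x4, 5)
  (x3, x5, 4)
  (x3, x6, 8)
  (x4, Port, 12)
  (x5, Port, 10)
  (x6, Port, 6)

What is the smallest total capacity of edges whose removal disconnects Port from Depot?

Augment Depot→x1→x4→Port: bottleneck 6, flow now 6.
Augment Depot→x1→x5→Port: bottleneck 2, flow now 8.
Augment Depot→x2→x5→Port: bottleneck 2, flow now 10.
Augment Depot→x2→x6→Port: bottleneck 6, flow now 16.
Augment Depot→x3→x4→Port: bottleneck 5, flow now 21.
Augment Depot→x3→x5→Port: bottleneck 2, flow now 23.
No augmenting path remains; maximum flow = 23.
By max-flow min-cut, the minimum cut capacity equals the max flow.
In the residual graph, reachable from Depot: {Depot, x2, x6}.
Min-cut edges: Depot→x1 (8), Depot→x3 (7), x2→x5 (2), x6→Port (6); capacity 8 + 7 + 2 + 6 = 23.

23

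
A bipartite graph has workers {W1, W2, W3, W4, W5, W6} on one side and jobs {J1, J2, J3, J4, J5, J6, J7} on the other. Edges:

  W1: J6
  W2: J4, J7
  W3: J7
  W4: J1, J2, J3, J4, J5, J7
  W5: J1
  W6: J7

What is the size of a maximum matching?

Unit-capacity flow: source→left, listed edges, right→sink; max matching = max flow.
Augmenting path W1→J6 (+1); matched 1.
Augmenting path W2→J4 (+1); matched 2.
Augmenting path W3→J7 (+1); matched 3.
Augmenting path W4→J1 (+1); matched 4.
Augmenting path W5→J1→W4→J2 (+1); matched 5.
No augmenting path remains; maximum matching = 5.
König certificate: {W1, W2, W4, W5, J7} is a vertex cover of size 5 (every listed pair touches it), so no matching can be larger.

5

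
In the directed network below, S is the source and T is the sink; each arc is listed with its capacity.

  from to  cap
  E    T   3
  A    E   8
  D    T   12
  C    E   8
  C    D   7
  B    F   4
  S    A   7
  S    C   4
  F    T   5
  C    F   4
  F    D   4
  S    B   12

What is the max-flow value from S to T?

11

Augment S→A→E→T: bottleneck 3, flow now 3.
Augment S→B→F→T: bottleneck 4, flow now 7.
Augment S→C→D→T: bottleneck 4, flow now 11.
No augmenting path remains; maximum flow = 11.
In the residual graph, reachable from S: {S, A, B, E}.
Min-cut edges: S→C (4), B→F (4), E→T (3); capacity 4 + 4 + 3 = 11.
This cut is saturated, so no flow can exceed 11.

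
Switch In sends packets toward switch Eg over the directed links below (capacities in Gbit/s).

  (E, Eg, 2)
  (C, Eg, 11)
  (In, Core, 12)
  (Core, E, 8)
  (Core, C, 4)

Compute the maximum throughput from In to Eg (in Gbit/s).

6

Augment In→Core→E→Eg: bottleneck 2, flow now 2.
Augment In→Core→C→Eg: bottleneck 4, flow now 6.
No augmenting path remains; maximum flow = 6.
In the residual graph, reachable from In: {In, Core, E}.
Min-cut edges: Core→C (4), E→Eg (2); capacity 4 + 2 = 6.
This cut is saturated, so no flow can exceed 6.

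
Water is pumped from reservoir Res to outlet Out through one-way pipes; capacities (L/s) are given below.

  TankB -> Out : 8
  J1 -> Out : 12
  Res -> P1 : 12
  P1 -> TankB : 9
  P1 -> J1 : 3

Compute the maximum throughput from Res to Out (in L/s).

Augment Res→P1→TankB→Out: bottleneck 8, flow now 8.
Augment Res→P1→J1→Out: bottleneck 3, flow now 11.
No augmenting path remains; maximum flow = 11.
In the residual graph, reachable from Res: {Res, P1, TankB}.
Min-cut edges: P1→J1 (3), TankB→Out (8); capacity 3 + 8 = 11.
This cut is saturated, so no flow can exceed 11.

11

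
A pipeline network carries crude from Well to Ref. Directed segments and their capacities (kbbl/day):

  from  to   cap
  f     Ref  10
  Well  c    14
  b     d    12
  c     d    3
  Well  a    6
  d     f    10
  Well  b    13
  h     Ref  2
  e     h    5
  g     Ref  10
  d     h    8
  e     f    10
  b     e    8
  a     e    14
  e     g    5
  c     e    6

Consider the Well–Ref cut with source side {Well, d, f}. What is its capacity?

Edges leaving {Well, d, f}: Well→a (6), Well→b (13), Well→c (14), d→h (8), f→Ref (10).
Cut capacity = 6 + 13 + 14 + 8 + 10 = 51.

51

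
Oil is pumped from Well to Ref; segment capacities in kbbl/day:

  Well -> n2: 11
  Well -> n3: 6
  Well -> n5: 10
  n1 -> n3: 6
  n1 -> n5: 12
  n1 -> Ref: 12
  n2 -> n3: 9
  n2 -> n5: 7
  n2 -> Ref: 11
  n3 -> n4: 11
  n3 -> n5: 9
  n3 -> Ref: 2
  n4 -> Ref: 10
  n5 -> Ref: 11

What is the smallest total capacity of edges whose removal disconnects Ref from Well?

Augment Well→n2→Ref: bottleneck 11, flow now 11.
Augment Well→n3→Ref: bottleneck 2, flow now 13.
Augment Well→n5→Ref: bottleneck 10, flow now 23.
Augment Well→n3→n4→Ref: bottleneck 4, flow now 27.
No augmenting path remains; maximum flow = 27.
By max-flow min-cut, the minimum cut capacity equals the max flow.
In the residual graph, reachable from Well: {Well}.
Min-cut edges: Well→n2 (11), Well→n3 (6), Well→n5 (10); capacity 11 + 6 + 10 = 27.

27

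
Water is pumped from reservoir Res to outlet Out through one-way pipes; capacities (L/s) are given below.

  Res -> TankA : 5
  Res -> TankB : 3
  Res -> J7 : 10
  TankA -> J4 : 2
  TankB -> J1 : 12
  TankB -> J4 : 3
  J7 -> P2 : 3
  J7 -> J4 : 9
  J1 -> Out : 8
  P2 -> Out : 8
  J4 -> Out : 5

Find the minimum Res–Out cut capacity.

11

Augment Res→TankA→J4→Out: bottleneck 2, flow now 2.
Augment Res→TankB→J1→Out: bottleneck 3, flow now 5.
Augment Res→J7→P2→Out: bottleneck 3, flow now 8.
Augment Res→J7→J4→Out: bottleneck 3, flow now 11.
No augmenting path remains; maximum flow = 11.
By max-flow min-cut, the minimum cut capacity equals the max flow.
In the residual graph, reachable from Res: {Res, TankA, J7, J4}.
Min-cut edges: Res→TankB (3), J7→P2 (3), J4→Out (5); capacity 3 + 3 + 5 = 11.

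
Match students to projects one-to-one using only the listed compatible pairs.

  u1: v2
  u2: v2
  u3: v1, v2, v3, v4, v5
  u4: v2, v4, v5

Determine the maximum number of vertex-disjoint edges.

3

Unit-capacity flow: source→left, listed edges, right→sink; max matching = max flow.
Augmenting path u1→v2 (+1); matched 1.
Augmenting path u3→v1 (+1); matched 2.
Augmenting path u4→v4 (+1); matched 3.
No augmenting path remains; maximum matching = 3.
König certificate: {u3, u4, v2} is a vertex cover of size 3 (every listed pair touches it), so no matching can be larger.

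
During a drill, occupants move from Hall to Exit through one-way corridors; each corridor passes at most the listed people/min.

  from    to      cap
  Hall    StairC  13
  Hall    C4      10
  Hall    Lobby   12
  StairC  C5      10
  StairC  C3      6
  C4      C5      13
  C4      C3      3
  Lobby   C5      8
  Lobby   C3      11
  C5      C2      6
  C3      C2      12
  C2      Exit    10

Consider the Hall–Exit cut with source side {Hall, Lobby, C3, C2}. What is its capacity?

41

Edges leaving {Hall, Lobby, C3, C2}: Hall→StairC (13), Hall→C4 (10), Lobby→C5 (8), C2→Exit (10).
Cut capacity = 13 + 10 + 8 + 10 = 41.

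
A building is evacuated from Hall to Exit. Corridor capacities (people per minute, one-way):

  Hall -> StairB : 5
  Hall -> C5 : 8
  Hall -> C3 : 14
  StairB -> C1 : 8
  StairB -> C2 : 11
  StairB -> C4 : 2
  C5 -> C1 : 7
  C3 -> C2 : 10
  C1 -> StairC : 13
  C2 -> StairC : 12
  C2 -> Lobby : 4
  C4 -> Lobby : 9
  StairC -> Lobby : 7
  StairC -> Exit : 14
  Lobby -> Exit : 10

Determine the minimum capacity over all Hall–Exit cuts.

Augment Hall→StairB→C1→StairC→Exit: bottleneck 5, flow now 5.
Augment Hall→C5→C1→StairC→Exit: bottleneck 7, flow now 12.
Augment Hall→C3→C2→StairC→Exit: bottleneck 2, flow now 14.
Augment Hall→C3→C2→Lobby→Exit: bottleneck 4, flow now 18.
Augment Hall→C3→C2→StairC→Lobby→Exit: bottleneck 4, flow now 22.
No augmenting path remains; maximum flow = 22.
By max-flow min-cut, the minimum cut capacity equals the max flow.
In the residual graph, reachable from Hall: {Hall, C5, C3}.
Min-cut edges: Hall→StairB (5), C5→C1 (7), C3→C2 (10); capacity 5 + 7 + 10 = 22.

22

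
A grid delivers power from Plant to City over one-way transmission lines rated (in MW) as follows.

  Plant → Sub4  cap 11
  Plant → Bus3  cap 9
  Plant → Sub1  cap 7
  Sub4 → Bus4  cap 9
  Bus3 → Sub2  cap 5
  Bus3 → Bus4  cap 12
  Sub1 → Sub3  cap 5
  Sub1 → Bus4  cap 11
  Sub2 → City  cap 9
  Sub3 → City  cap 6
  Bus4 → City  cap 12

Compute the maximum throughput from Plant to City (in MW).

22

Augment Plant→Sub4→Bus4→City: bottleneck 9, flow now 9.
Augment Plant→Bus3→Sub2→City: bottleneck 5, flow now 14.
Augment Plant→Bus3→Bus4→City: bottleneck 3, flow now 17.
Augment Plant→Sub1→Sub3→City: bottleneck 5, flow now 22.
No augmenting path remains; maximum flow = 22.
In the residual graph, reachable from Plant: {Plant, Sub4, Bus3, Sub1, Bus4}.
Min-cut edges: Bus3→Sub2 (5), Sub1→Sub3 (5), Bus4→City (12); capacity 5 + 5 + 12 = 22.
This cut is saturated, so no flow can exceed 22.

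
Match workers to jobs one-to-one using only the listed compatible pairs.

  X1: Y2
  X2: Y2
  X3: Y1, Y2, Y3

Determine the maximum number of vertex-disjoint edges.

Unit-capacity flow: source→left, listed edges, right→sink; max matching = max flow.
Augmenting path X1→Y2 (+1); matched 1.
Augmenting path X3→Y1 (+1); matched 2.
No augmenting path remains; maximum matching = 2.
König certificate: {X3, Y2} is a vertex cover of size 2 (every listed pair touches it), so no matching can be larger.

2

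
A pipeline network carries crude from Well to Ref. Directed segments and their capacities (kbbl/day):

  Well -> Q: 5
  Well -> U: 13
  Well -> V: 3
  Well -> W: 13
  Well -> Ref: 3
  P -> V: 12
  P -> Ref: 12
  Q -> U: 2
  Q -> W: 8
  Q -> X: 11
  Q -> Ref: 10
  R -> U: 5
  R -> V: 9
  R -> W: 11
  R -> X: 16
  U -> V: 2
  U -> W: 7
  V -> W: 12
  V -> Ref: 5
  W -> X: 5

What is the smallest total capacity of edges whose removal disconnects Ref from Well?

Augment Well→Ref: bottleneck 3, flow now 3.
Augment Well→Q→Ref: bottleneck 5, flow now 8.
Augment Well→V→Ref: bottleneck 3, flow now 11.
Augment Well→U→V→Ref: bottleneck 2, flow now 13.
No augmenting path remains; maximum flow = 13.
By max-flow min-cut, the minimum cut capacity equals the max flow.
In the residual graph, reachable from Well: {Well, U, W, X}.
Min-cut edges: Well→Q (5), Well→V (3), Well→Ref (3), U→V (2); capacity 5 + 3 + 3 + 2 = 13.

13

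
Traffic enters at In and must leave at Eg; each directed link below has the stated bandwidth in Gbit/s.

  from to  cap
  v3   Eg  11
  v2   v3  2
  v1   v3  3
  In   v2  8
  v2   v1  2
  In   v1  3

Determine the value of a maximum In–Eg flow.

5

Augment In→v1→v3→Eg: bottleneck 3, flow now 3.
Augment In→v2→v3→Eg: bottleneck 2, flow now 5.
No augmenting path remains; maximum flow = 5.
In the residual graph, reachable from In: {In, v1, v2}.
Min-cut edges: v1→v3 (3), v2→v3 (2); capacity 3 + 2 = 5.
This cut is saturated, so no flow can exceed 5.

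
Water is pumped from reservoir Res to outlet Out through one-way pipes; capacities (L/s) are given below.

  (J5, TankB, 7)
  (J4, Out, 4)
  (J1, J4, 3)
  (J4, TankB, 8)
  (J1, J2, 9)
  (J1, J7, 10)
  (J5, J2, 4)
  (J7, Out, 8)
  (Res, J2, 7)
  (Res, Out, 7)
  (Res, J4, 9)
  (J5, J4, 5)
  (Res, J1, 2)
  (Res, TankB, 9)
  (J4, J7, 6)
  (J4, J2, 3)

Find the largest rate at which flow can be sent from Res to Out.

18

Augment Res→Out: bottleneck 7, flow now 7.
Augment Res→J4→Out: bottleneck 4, flow now 11.
Augment Res→J1→J7→Out: bottleneck 2, flow now 13.
Augment Res→J4→J7→Out: bottleneck 5, flow now 18.
No augmenting path remains; maximum flow = 18.
In the residual graph, reachable from Res: {Res, TankB, J2}.
Min-cut edges: Res→J1 (2), Res→J4 (9), Res→Out (7); capacity 2 + 9 + 7 = 18.
This cut is saturated, so no flow can exceed 18.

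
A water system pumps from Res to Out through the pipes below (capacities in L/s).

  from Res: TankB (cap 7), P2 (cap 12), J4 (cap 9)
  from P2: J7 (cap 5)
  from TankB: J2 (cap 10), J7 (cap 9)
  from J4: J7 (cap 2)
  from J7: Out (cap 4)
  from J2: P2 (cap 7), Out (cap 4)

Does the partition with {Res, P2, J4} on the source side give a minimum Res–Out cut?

Given cut capacity: 7 + 5 + 2 = 14.
Augment Res→P2→J7→Out: bottleneck 4, flow now 4.
Augment Res→TankB→J2→Out: bottleneck 4, flow now 8.
No augmenting path remains; maximum flow = 8.
In the residual graph, reachable from Res: {Res, P2, TankB, J4, J7, J2}.
Min-cut edges: J7→Out (4), J2→Out (4); capacity 4 + 4 = 8.
Cut capacity 14 exceeds the max flow 8, so it is not minimum.

No — its capacity is 14, but the minimum cut has capacity 8.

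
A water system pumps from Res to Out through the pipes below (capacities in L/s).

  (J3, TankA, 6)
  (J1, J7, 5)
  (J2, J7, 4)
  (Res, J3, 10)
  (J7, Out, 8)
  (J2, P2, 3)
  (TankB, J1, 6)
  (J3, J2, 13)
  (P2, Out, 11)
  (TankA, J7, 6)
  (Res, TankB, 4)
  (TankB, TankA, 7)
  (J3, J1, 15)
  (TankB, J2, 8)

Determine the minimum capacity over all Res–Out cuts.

Augment Res→TankB→J2→P2→Out: bottleneck 3, flow now 3.
Augment Res→TankB→J2→J7→Out: bottleneck 1, flow now 4.
Augment Res→J3→J2→J7→Out: bottleneck 3, flow now 7.
Augment Res→J3→J1→J7→Out: bottleneck 4, flow now 11.
No augmenting path remains; maximum flow = 11.
By max-flow min-cut, the minimum cut capacity equals the max flow.
In the residual graph, reachable from Res: {Res, TankB, J3, J2, J1, TankA, J7}.
Min-cut edges: J2→P2 (3), J7→Out (8); capacity 3 + 8 = 11.

11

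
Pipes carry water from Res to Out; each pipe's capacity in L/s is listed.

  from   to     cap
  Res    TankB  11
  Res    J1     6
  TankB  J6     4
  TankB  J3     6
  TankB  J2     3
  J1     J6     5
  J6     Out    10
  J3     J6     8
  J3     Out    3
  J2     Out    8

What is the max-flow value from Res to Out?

16

Augment Res→TankB→J6→Out: bottleneck 4, flow now 4.
Augment Res→TankB→J3→Out: bottleneck 3, flow now 7.
Augment Res→TankB→J2→Out: bottleneck 3, flow now 10.
Augment Res→J1→J6→Out: bottleneck 5, flow now 15.
Augment Res→TankB→J3→J6→Out: bottleneck 1, flow now 16.
No augmenting path remains; maximum flow = 16.
In the residual graph, reachable from Res: {Res, J1}.
Min-cut edges: Res→TankB (11), J1→J6 (5); capacity 11 + 5 = 16.
This cut is saturated, so no flow can exceed 16.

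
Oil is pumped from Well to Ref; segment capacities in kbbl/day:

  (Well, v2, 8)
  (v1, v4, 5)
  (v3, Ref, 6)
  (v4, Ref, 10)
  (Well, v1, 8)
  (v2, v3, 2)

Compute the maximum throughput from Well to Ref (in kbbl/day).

7

Augment Well→v1→v4→Ref: bottleneck 5, flow now 5.
Augment Well→v2→v3→Ref: bottleneck 2, flow now 7.
No augmenting path remains; maximum flow = 7.
In the residual graph, reachable from Well: {Well, v1, v2}.
Min-cut edges: v1→v4 (5), v2→v3 (2); capacity 5 + 2 = 7.
This cut is saturated, so no flow can exceed 7.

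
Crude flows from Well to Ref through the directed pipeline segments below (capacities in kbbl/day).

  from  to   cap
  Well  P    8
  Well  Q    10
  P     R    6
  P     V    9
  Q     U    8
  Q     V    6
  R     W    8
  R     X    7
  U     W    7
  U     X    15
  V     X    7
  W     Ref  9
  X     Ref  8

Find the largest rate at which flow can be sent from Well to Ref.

17

Augment Well→P→R→W→Ref: bottleneck 6, flow now 6.
Augment Well→P→V→X→Ref: bottleneck 2, flow now 8.
Augment Well→Q→U→W→Ref: bottleneck 3, flow now 11.
Augment Well→Q→U→X→Ref: bottleneck 5, flow now 16.
Augment Well→Q→V→X→Ref: bottleneck 1, flow now 17.
No augmenting path remains; maximum flow = 17.
In the residual graph, reachable from Well: {Well, P, Q, R, U, V, W, X}.
Min-cut edges: W→Ref (9), X→Ref (8); capacity 9 + 8 = 17.
This cut is saturated, so no flow can exceed 17.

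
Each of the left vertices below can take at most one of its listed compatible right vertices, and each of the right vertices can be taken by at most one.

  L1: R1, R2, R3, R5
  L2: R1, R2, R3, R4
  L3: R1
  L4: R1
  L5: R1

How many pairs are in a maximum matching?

Unit-capacity flow: source→left, listed edges, right→sink; max matching = max flow.
Augmenting path L1→R1 (+1); matched 1.
Augmenting path L2→R2 (+1); matched 2.
Augmenting path L3→R1→L1→R3 (+1); matched 3.
No augmenting path remains; maximum matching = 3.
König certificate: {L1, L2, R1} is a vertex cover of size 3 (every listed pair touches it), so no matching can be larger.

3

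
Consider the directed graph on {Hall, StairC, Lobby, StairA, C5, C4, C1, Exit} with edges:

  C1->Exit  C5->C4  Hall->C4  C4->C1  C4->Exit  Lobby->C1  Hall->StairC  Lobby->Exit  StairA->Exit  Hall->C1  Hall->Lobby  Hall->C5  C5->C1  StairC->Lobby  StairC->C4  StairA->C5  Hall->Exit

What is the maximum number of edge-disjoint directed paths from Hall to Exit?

Assign every edge capacity 1; by Menger, the answer equals the max flow.
Path Hall→Exit (+1); total 1.
Path Hall→Lobby→Exit (+1); total 2.
Path Hall→C4→Exit (+1); total 3.
Path Hall→C1→Exit (+1); total 4.
No residual Hall→Exit path; max flow = 4.
Certifying cut of size 4: {C1→Exit, C4→Exit, Hall→Exit, Lobby→Exit}.

4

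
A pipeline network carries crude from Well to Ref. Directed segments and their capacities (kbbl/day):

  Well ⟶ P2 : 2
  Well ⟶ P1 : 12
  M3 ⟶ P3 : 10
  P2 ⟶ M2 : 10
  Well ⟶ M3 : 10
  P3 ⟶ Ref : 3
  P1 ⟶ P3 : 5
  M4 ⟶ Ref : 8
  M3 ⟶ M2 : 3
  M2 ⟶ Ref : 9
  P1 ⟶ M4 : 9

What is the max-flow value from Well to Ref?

16

Augment Well→P2→M2→Ref: bottleneck 2, flow now 2.
Augment Well→P1→P3→Ref: bottleneck 3, flow now 5.
Augment Well→P1→M4→Ref: bottleneck 8, flow now 13.
Augment Well→M3→M2→Ref: bottleneck 3, flow now 16.
No augmenting path remains; maximum flow = 16.
In the residual graph, reachable from Well: {Well, P1, M3, P3, M4}.
Min-cut edges: Well→P2 (2), M3→M2 (3), P3→Ref (3), M4→Ref (8); capacity 2 + 3 + 3 + 8 = 16.
This cut is saturated, so no flow can exceed 16.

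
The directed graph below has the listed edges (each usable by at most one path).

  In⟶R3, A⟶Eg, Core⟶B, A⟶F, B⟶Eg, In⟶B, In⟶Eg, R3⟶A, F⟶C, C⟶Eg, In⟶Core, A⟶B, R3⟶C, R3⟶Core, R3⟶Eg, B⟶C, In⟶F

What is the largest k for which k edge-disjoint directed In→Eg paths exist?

4

Assign every edge capacity 1; by Menger, the answer equals the max flow.
Path In→Eg (+1); total 1.
Path In→R3→Eg (+1); total 2.
Path In→B→Eg (+1); total 3.
Path In→F→C→Eg (+1); total 4.
No residual In→Eg path; max flow = 4.
Certifying cut of size 4: {B→Eg, C→Eg, In→Eg, In→R3}.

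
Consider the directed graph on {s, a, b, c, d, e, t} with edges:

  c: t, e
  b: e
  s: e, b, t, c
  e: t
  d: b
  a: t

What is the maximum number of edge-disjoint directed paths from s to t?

Assign every edge capacity 1; by Menger, the answer equals the max flow.
Path s→t (+1); total 1.
Path s→c→t (+1); total 2.
Path s→e→t (+1); total 3.
No residual s→t path; max flow = 3.
Certifying cut of size 3: {e→t, s→c, s→t}.

3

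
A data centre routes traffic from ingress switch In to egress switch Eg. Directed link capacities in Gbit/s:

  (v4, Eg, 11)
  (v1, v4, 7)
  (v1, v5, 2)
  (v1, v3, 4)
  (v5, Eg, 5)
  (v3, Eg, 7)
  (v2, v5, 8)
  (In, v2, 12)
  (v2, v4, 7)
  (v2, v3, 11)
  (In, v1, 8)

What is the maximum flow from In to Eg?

20

Augment In→v1→v3→Eg: bottleneck 4, flow now 4.
Augment In→v1→v4→Eg: bottleneck 4, flow now 8.
Augment In→v2→v3→Eg: bottleneck 3, flow now 11.
Augment In→v2→v4→Eg: bottleneck 7, flow now 18.
Augment In→v2→v5→Eg: bottleneck 2, flow now 20.
No augmenting path remains; maximum flow = 20.
In the residual graph, reachable from In: {In}.
Min-cut edges: In→v1 (8), In→v2 (12); capacity 8 + 12 = 20.
This cut is saturated, so no flow can exceed 20.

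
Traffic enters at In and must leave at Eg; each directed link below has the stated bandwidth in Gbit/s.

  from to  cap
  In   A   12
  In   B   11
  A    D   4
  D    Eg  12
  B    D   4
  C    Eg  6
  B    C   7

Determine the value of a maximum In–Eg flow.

14

Augment In→A→D→Eg: bottleneck 4, flow now 4.
Augment In→B→C→Eg: bottleneck 6, flow now 10.
Augment In→B→D→Eg: bottleneck 4, flow now 14.
No augmenting path remains; maximum flow = 14.
In the residual graph, reachable from In: {In, A, B, C}.
Min-cut edges: A→D (4), B→D (4), C→Eg (6); capacity 4 + 4 + 6 = 14.
This cut is saturated, so no flow can exceed 14.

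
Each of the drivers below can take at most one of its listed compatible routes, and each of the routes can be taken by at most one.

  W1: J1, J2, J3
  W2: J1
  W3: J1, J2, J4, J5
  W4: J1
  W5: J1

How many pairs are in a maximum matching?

Unit-capacity flow: source→left, listed edges, right→sink; max matching = max flow.
Augmenting path W1→J1 (+1); matched 1.
Augmenting path W3→J2 (+1); matched 2.
Augmenting path W2→J1→W1→J3 (+1); matched 3.
No augmenting path remains; maximum matching = 3.
König certificate: {W1, W3, J1} is a vertex cover of size 3 (every listed pair touches it), so no matching can be larger.

3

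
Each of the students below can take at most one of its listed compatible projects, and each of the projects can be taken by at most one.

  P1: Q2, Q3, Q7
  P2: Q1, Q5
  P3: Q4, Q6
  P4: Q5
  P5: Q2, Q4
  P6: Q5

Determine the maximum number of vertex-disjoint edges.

Unit-capacity flow: source→left, listed edges, right→sink; max matching = max flow.
Augmenting path P1→Q2 (+1); matched 1.
Augmenting path P2→Q1 (+1); matched 2.
Augmenting path P3→Q4 (+1); matched 3.
Augmenting path P4→Q5 (+1); matched 4.
Augmenting path P5→Q2→P1→Q3 (+1); matched 5.
No augmenting path remains; maximum matching = 5.
König certificate: {P1, P2, P3, P5, Q5} is a vertex cover of size 5 (every listed pair touches it), so no matching can be larger.

5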